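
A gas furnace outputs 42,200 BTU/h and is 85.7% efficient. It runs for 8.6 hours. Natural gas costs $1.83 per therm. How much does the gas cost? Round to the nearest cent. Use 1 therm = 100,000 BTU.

Heat delivered = 42,200 BTU/h × 8.6 h = 362,920 BTU
Gas input = 362,920 / 0.857 = 423,477 BTU
= 423,477 / 100,000 = 4.235 therm
Cost = 4.235 × $1.83/therm = $7.75

$7.75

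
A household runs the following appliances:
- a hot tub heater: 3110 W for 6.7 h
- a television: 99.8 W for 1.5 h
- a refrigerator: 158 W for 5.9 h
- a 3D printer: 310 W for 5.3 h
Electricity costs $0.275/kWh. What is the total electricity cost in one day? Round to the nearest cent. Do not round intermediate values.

hot tub heater: 3110 W × 6.7 h = 20,837 Wh = 20.84 kWh
television: 99.8 W × 1.5 h = 150 Wh = 0.1497 kWh
refrigerator: 158 W × 5.9 h = 932 Wh = 0.9322 kWh
3D printer: 310 W × 5.3 h = 1,643 Wh = 1.643 kWh
Total energy = 20.84 + 0.1497 + 0.9322 + 1.643 = 23.56 kWh
Cost = 23.56 kWh × $0.275 = $6.48

$6.48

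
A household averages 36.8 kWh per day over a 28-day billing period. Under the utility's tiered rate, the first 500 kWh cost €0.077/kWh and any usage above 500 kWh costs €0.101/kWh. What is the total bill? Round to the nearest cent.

Usage = 36.8 kWh/day × 28 days = 1030.4 kWh
First 500 kWh × €0.077 = €38.50
Remaining 530.4 kWh × €0.101 = €53.57
Total = €92.07

€92.07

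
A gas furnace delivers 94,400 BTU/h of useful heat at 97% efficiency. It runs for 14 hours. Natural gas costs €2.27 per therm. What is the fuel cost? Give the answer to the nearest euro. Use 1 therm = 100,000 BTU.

Heat delivered = 94,400 BTU/h × 14 h = 1,321,600 BTU
Gas input = 1,321,600 / 0.97 = 1,362,474 BTU
= 1,362,474 / 100,000 = 13.62 therm
Cost = 13.62 × €2.27/therm = €30.93 ≈ €31

€31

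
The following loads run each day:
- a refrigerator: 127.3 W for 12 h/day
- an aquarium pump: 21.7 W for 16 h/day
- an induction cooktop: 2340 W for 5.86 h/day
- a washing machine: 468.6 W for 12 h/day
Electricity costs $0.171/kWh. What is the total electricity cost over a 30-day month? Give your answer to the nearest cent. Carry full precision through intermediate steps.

$108.81

refrigerator: 127.3 W × 12 h × 30 d = 45,828 Wh = 45.83 kWh
aquarium pump: 21.7 W × 16 h × 30 d = 10,416 Wh = 10.42 kWh
induction cooktop: 2340 W × 5.86 h × 30 d = 411,372 Wh = 411.4 kWh
washing machine: 468.6 W × 12 h × 30 d = 168,696 Wh = 168.7 kWh
Total energy = 45.83 + 10.42 + 411.4 + 168.7 = 636.3 kWh
Cost = 636.3 kWh × $0.171 = $108.81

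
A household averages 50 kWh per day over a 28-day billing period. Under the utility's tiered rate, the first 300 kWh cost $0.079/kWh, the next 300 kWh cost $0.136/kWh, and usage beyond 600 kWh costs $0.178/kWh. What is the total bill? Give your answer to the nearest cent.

Usage = 50 kWh/day × 28 days = 1400 kWh
First 300 kWh × $0.079 = $23.70
Next 300 kWh × $0.136 = $40.80
Remaining 800 kWh × $0.178 = $142.40
Total = $206.90

$206.90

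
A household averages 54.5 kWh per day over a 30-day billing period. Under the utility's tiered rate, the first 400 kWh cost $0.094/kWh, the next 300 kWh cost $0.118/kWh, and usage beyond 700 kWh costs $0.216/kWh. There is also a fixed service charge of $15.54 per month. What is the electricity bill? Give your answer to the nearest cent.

Usage = 54.5 kWh/day × 30 days = 1635 kWh
First 400 kWh × $0.094 = $37.60
Next 300 kWh × $0.118 = $35.40
Remaining 935 kWh × $0.216 = $201.96
Energy charge = $274.96; + service $15.54 = $290.50

$290.50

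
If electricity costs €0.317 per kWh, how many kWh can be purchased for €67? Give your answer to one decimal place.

211.4 kWh

€67 / €0.317 per kWh = 211.4 kWh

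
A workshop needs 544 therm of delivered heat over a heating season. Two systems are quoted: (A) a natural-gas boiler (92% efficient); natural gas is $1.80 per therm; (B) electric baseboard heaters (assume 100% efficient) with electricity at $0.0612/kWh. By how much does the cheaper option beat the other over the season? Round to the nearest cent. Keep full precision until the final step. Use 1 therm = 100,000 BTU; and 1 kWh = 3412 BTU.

$88.59

Heat load = 544 therm × 100,000 = 54,400,000 BTU
Gas: input = 54,400,000 / 0.92 = 59,130,435 BTU = 591.3 therm → 591.3 × $1.80 = $1,064.35
Electric: 54,400,000 BTU / 3412 = 15,940 kWh → × $0.0612 = $975.76
Difference = |$1,064.35 − $975.76| = $88.59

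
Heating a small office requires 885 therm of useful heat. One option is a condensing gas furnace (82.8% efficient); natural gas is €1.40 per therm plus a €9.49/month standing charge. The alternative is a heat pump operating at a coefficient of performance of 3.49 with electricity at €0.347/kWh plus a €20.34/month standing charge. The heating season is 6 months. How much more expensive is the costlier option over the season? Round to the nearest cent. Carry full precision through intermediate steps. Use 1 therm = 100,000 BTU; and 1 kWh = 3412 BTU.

Heat load = 885 therm × 100,000 = 88,500,000 BTU
Gas: input = 88,500,000 / 0.828 = 106,884,058 BTU = 1,069 therm → 1,069 × €1.40 = €1,496.38; + 6 × €9.49 standing = €1,553.32
Heat pump: 88,500,000 BTU / 3412 = 25,940 kWh heat; / 3.49 = 7,432 kWh in → × €0.347 = €2,578.92; + 6 × €20.34 standing = €2,700.96
Difference = |€1,553.32 − €2,700.96| = €1,147.65

€1147.65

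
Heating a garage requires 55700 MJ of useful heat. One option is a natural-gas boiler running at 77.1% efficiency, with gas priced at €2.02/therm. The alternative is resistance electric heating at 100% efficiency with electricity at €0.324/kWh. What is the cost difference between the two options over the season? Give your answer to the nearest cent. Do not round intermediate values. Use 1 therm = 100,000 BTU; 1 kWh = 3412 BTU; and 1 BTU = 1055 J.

Heat load = 55700 MJ = 55,700,000,000 J / 1055 = 52,796,209 BTU
Gas: input = 52,796,209 / 0.771 = 68,477,573 BTU = 684.8 therm → 684.8 × €2.02 = €1,383.25
Electric: 52,796,209 BTU / 3412 = 15,470 kWh → × €0.324 = €5,013.47
Difference = |€1,383.25 − €5,013.47| = €3,630.23

€3630.23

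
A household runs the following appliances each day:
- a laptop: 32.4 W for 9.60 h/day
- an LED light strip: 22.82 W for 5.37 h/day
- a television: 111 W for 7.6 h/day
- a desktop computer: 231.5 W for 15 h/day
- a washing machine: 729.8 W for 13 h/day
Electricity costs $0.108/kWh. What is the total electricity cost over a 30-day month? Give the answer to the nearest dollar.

$46

laptop: 32.4 W × 9.60 h × 30 d = 9,331 Wh = 9.331 kWh
LED light strip: 22.82 W × 5.37 h × 30 d = 3,676 Wh = 3.676 kWh
television: 111 W × 7.6 h × 30 d = 25,308 Wh = 25.31 kWh
desktop computer: 231.5 W × 15 h × 30 d = 104,175 Wh = 104.2 kWh
washing machine: 729.8 W × 13 h × 30 d = 284,622 Wh = 284.6 kWh
Total energy = 9.331 + 3.676 + 25.31 + 104.2 + 284.6 = 427.1 kWh
Cost = 427.1 kWh × $0.108 = $46.13 ≈ $46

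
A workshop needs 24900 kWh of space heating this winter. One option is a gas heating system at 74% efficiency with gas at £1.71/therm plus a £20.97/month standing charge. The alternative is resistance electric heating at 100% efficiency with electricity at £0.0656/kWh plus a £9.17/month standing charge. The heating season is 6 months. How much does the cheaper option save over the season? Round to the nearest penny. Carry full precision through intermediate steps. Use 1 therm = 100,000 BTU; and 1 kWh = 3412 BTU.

£400.60

Heat load = 24900 kWh × 3412 = 84,958,800 BTU
Gas: input = 84,958,800 / 0.74 = 114,809,189 BTU = 1,148 therm → 1,148 × £1.71 = £1,963.24; + 6 × £20.97 standing = £2,089.06
Electric: 84,958,800 BTU / 3412 = 24,900 kWh → × £0.0656 = £1,633.44; + 6 × £9.17 standing = £1,688.46
Difference = |£2,089.06 − £1,688.46| = £400.60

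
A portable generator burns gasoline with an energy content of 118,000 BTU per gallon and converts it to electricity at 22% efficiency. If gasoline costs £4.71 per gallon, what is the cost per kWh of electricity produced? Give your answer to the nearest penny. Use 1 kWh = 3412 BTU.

Electrical output per gallon = 118,000 BTU × 0.22 / 3412 BTU/kWh = 7.608 kWh
Cost per kWh = £4.71 / 7.608 kWh = £0.619

£0.62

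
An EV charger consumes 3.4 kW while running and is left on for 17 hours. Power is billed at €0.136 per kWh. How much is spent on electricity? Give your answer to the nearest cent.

€7.86

Energy = 3400 W × 17 h = 57,800 Wh = 57.8 kWh
Cost = 57.8 kWh × €0.136/kWh = €7.86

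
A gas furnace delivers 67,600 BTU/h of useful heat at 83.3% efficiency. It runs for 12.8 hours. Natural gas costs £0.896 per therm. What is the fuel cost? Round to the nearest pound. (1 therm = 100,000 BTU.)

Heat delivered = 67,600 BTU/h × 12.8 h = 865,280 BTU
Gas input = 865,280 / 0.833 = 1,038,752 BTU
= 1,038,752 / 100,000 = 10.39 therm
Cost = 10.39 × £0.896/therm = £9.31 ≈ £9

£9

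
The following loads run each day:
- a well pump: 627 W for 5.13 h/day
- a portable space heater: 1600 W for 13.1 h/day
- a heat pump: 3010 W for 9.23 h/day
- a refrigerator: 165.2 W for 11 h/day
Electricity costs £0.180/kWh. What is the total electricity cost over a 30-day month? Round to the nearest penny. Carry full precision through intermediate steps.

£290.39

well pump: 627 W × 5.13 h × 30 d = 96,495 Wh = 96.5 kWh
portable space heater: 1600 W × 13.1 h × 30 d = 628,800 Wh = 628.8 kWh
heat pump: 3010 W × 9.23 h × 30 d = 833,469 Wh = 833.5 kWh
refrigerator: 165.2 W × 11 h × 30 d = 54,516 Wh = 54.52 kWh
Total energy = 96.5 + 628.8 + 833.5 + 54.52 = 1,613 kWh
Cost = 1,613 kWh × £0.180 = £290.39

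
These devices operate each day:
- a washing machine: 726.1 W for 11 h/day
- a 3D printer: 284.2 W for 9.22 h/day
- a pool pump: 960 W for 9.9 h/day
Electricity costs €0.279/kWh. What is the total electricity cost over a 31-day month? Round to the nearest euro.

washing machine: 726.1 W × 11 h × 31 d = 247,600 Wh = 247.6 kWh
3D printer: 284.2 W × 9.22 h × 31 d = 81,230 Wh = 81.23 kWh
pool pump: 960 W × 9.9 h × 31 d = 294,624 Wh = 294.6 kWh
Total energy = 247.6 + 81.23 + 294.6 = 623.5 kWh
Cost = 623.5 kWh × €0.279 = €173.94 ≈ €174

€174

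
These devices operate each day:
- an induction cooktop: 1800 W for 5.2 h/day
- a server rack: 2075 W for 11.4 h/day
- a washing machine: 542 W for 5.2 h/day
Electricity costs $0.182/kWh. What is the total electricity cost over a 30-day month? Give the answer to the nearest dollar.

$196

induction cooktop: 1800 W × 5.2 h × 30 d = 280,800 Wh = 280.8 kWh
server rack: 2075 W × 11.4 h × 30 d = 709,650 Wh = 709.6 kWh
washing machine: 542 W × 5.2 h × 30 d = 84,552 Wh = 84.55 kWh
Total energy = 280.8 + 709.6 + 84.55 = 1,075 kWh
Cost = 1,075 kWh × $0.182 = $195.65 ≈ $196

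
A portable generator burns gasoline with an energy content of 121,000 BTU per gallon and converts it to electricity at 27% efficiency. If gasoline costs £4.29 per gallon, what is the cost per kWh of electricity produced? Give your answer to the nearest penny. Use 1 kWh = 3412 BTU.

Electrical output per gallon = 121,000 BTU × 0.27 / 3412 BTU/kWh = 9.575 kWh
Cost per kWh = £4.29 / 9.575 kWh = £0.448

£0.45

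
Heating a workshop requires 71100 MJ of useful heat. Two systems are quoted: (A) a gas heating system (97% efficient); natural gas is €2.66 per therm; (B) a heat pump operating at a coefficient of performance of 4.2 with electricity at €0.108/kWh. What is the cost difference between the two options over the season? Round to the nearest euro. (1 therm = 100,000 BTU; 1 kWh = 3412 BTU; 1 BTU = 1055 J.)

€1340

Heat load = 71100 MJ = 71,100,000,000 J / 1055 = 67,393,365 BTU
Gas: input = 67,393,365 / 0.97 = 69,477,696 BTU = 694.8 therm → 694.8 × €2.66 = €1,848.11
Heat pump: 67,393,365 BTU / 3412 = 19,750 kWh heat; / 4.2 = 4,703 kWh in → × €0.108 = €507.91
Difference = |€1,848.11 − €507.91| = €1,340.20 ≈ €1340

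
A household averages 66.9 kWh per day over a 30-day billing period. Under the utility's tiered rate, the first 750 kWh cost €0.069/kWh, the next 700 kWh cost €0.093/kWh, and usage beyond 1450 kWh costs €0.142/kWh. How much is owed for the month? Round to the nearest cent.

Usage = 66.9 kWh/day × 30 days = 2007 kWh
First 750 kWh × €0.069 = €51.75
Next 700 kWh × €0.093 = €65.10
Remaining 557 kWh × €0.142 = €79.09
Total = €195.94

€195.94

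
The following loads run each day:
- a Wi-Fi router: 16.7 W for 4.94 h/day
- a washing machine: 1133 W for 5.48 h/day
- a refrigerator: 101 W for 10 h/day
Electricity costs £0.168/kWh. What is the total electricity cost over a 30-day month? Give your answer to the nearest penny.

Wi-Fi router: 16.7 W × 4.94 h × 30 d = 2,475 Wh = 2.475 kWh
washing machine: 1133 W × 5.48 h × 30 d = 186,265 Wh = 186.3 kWh
refrigerator: 101 W × 10 h × 30 d = 30,300 Wh = 30.3 kWh
Total energy = 2.475 + 186.3 + 30.3 = 219 kWh
Cost = 219 kWh × £0.168 = £36.80

£36.80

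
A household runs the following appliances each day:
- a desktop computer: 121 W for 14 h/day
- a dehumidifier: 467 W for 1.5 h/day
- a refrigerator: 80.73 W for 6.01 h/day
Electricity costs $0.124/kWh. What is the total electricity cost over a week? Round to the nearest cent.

$2.50

desktop computer: 121 W × 14 h × 7 d = 11,858 Wh = 11.86 kWh
dehumidifier: 467 W × 1.5 h × 7 d = 4,904 Wh = 4.904 kWh
refrigerator: 80.73 W × 6.01 h × 7 d = 3,396 Wh = 3.396 kWh
Total energy = 11.86 + 4.904 + 3.396 = 20.16 kWh
Cost = 20.16 kWh × $0.124 = $2.50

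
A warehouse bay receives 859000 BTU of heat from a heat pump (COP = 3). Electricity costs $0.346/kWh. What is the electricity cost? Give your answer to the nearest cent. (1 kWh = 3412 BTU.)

$29.04

Heat delivered = 859,000 BTU / 3412 = 251.8 kWh
Electrical input = 251.8 kWh / 3 = 83.92 kWh
Cost = 83.92 × $0.346/kWh = $29.04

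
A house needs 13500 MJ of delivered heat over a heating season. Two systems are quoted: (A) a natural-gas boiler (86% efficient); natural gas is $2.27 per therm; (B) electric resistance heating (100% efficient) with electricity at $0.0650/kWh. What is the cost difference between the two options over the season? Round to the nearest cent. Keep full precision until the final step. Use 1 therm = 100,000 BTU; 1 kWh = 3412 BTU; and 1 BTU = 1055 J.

Heat load = 13500 MJ = 13,500,000,000 J / 1055 = 12,796,209 BTU
Gas: input = 12,796,209 / 0.86 = 14,879,312 BTU = 148.8 therm → 148.8 × $2.27 = $337.76
Electric: 12,796,209 BTU / 3412 = 3,750 kWh → × $0.0650 = $243.77
Difference = |$337.76 − $243.77| = $93.99

$93.99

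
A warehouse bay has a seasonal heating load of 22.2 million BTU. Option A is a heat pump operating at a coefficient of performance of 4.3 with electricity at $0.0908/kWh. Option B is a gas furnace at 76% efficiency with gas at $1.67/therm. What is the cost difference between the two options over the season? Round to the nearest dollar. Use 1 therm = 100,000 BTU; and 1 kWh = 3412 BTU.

$350

Heat load = 22.2 × 10⁶ BTU = 22,200,000 BTU
Gas: input = 22,200,000 / 0.76 = 29,210,526 BTU = 292.1 therm → 292.1 × $1.67 = $487.82
Heat pump: 22,200,000 BTU / 3412 = 6,506 kWh heat; / 4.3 = 1,513 kWh in → × $0.0908 = $137.39
Difference = |$487.82 − $137.39| = $350.42 ≈ $350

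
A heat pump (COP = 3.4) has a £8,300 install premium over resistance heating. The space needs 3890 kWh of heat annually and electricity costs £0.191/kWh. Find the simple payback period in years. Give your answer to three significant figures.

15.8 years

Resistance: 3890 kWh × £0.191 = £742.99/yr
Heat pump: 3890 / 3.4 = 1144 kWh in → × £0.191 = £218.53/yr
Annual savings = £524.46
Payback = £8,300 / £524.46 = 15.8 years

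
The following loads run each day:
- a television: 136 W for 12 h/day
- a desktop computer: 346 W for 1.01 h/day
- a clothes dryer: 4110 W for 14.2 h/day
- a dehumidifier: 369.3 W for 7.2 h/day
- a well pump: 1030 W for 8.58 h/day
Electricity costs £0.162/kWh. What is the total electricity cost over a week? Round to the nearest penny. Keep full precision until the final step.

television: 136 W × 12 h × 7 d = 11,424 Wh = 11.42 kWh
desktop computer: 346 W × 1.01 h × 7 d = 2,446 Wh = 2.446 kWh
clothes dryer: 4110 W × 14.2 h × 7 d = 408,534 Wh = 408.5 kWh
dehumidifier: 369.3 W × 7.2 h × 7 d = 18,613 Wh = 18.61 kWh
well pump: 1030 W × 8.58 h × 7 d = 61,862 Wh = 61.86 kWh
Total energy = 11.42 + 2.446 + 408.5 + 18.61 + 61.86 = 502.9 kWh
Cost = 502.9 kWh × £0.162 = £81.47

£81.47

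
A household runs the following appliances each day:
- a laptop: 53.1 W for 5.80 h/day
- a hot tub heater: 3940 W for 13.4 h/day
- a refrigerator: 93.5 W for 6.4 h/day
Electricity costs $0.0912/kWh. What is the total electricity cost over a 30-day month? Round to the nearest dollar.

$147

laptop: 53.1 W × 5.80 h × 30 d = 9,239 Wh = 9.239 kWh
hot tub heater: 3940 W × 13.4 h × 30 d = 1,583,880 Wh = 1,584 kWh
refrigerator: 93.5 W × 6.4 h × 30 d = 17,952 Wh = 17.95 kWh
Total energy = 9.239 + 1,584 + 17.95 = 1,611 kWh
Cost = 1,611 kWh × $0.0912 = $146.93 ≈ $147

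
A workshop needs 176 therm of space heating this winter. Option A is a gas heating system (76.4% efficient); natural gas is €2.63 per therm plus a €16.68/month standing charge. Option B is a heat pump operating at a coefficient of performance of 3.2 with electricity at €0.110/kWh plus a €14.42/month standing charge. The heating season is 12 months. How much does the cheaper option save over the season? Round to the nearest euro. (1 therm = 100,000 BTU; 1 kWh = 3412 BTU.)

Heat load = 176 therm × 100,000 = 17,600,000 BTU
Gas: input = 17,600,000 / 0.764 = 23,036,649 BTU = 230.4 therm → 230.4 × €2.63 = €605.86; + 12 × €16.68 standing = €806.02
Heat pump: 17,600,000 BTU / 3412 = 5,158 kWh heat; / 3.2 = 1,612 kWh in → × €0.110 = €177.32; + 12 × €14.42 standing = €350.36
Difference = |€806.02 − €350.36| = €455.67 ≈ €456

€456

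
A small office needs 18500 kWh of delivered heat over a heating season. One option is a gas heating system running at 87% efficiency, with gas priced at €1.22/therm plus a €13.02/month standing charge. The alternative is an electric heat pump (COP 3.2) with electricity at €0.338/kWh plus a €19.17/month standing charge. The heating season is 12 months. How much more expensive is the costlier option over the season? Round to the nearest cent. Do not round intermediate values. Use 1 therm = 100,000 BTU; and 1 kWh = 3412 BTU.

€1142.70

Heat load = 18500 kWh × 3412 = 63,122,000 BTU
Gas: input = 63,122,000 / 0.87 = 72,554,023 BTU = 725.5 therm → 725.5 × €1.22 = €885.16; + 12 × €13.02 standing = €1,041.40
Heat pump: 63,122,000 BTU / 3412 = 18,500 kWh heat; / 3.2 = 5,781 kWh in → × €0.338 = €1,954.06; + 12 × €19.17 standing = €2,184.10
Difference = |€1,041.40 − €2,184.10| = €1,142.70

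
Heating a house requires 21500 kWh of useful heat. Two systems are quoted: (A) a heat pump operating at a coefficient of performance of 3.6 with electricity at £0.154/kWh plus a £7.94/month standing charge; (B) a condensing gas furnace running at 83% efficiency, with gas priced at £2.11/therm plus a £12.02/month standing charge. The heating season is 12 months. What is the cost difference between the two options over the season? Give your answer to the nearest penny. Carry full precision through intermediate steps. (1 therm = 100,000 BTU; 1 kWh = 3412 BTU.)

£994.12

Heat load = 21500 kWh × 3412 = 73,358,000 BTU
Gas: input = 73,358,000 / 0.83 = 88,383,133 BTU = 883.8 therm → 883.8 × £2.11 = £1,864.88; + 12 × £12.02 standing = £2,009.12
Heat pump: 73,358,000 BTU / 3412 = 21,500 kWh heat; / 3.6 = 5,972 kWh in → × £0.154 = £919.72; + 12 × £7.94 standing = £1,015.00
Difference = |£2,009.12 − £1,015.00| = £994.12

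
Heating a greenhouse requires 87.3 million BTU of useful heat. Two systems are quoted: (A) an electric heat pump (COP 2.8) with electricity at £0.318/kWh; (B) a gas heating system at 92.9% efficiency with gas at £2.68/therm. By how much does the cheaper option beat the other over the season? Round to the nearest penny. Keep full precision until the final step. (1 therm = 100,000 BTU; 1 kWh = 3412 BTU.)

£387.41

Heat load = 87.3 × 10⁶ BTU = 87,300,000 BTU
Gas: input = 87,300,000 / 0.929 = 93,972,013 BTU = 939.7 therm → 939.7 × £2.68 = £2,518.45
Heat pump: 87,300,000 BTU / 3412 = 25,590 kWh heat; / 2.8 = 9,138 kWh in → × £0.318 = £2,905.86
Difference = |£2,518.45 − £2,905.86| = £387.41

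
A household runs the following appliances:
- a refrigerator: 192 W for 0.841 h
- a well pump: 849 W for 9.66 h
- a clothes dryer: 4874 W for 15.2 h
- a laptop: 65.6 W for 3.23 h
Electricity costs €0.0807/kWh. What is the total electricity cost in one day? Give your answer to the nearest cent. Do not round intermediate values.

€6.67

refrigerator: 192 W × 0.841 h = 161 Wh = 0.1615 kWh
well pump: 849 W × 9.66 h = 8,201 Wh = 8.201 kWh
clothes dryer: 4874 W × 15.2 h = 74,085 Wh = 74.08 kWh
laptop: 65.6 W × 3.23 h = 212 Wh = 0.2119 kWh
Total energy = 0.1615 + 8.201 + 74.08 + 0.2119 = 82.66 kWh
Cost = 82.66 kWh × €0.0807 = €6.67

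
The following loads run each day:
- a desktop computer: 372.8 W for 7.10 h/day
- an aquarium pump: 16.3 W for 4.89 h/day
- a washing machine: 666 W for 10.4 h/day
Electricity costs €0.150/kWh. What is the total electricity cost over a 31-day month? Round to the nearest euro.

desktop computer: 372.8 W × 7.10 h × 31 d = 82,053 Wh = 82.05 kWh
aquarium pump: 16.3 W × 4.89 h × 31 d = 2,471 Wh = 2.471 kWh
washing machine: 666 W × 10.4 h × 31 d = 214,718 Wh = 214.7 kWh
Total energy = 82.05 + 2.471 + 214.7 = 299.2 kWh
Cost = 299.2 kWh × €0.150 = €44.89 ≈ €45

€45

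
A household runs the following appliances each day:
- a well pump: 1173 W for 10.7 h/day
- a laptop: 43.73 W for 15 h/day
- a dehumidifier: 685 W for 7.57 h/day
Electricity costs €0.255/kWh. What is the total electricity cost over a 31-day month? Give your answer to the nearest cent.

€145.39

well pump: 1173 W × 10.7 h × 31 d = 389,084 Wh = 389.1 kWh
laptop: 43.73 W × 15 h × 31 d = 20,334 Wh = 20.33 kWh
dehumidifier: 685 W × 7.57 h × 31 d = 160,749 Wh = 160.7 kWh
Total energy = 389.1 + 20.33 + 160.7 = 570.2 kWh
Cost = 570.2 kWh × €0.255 = €145.39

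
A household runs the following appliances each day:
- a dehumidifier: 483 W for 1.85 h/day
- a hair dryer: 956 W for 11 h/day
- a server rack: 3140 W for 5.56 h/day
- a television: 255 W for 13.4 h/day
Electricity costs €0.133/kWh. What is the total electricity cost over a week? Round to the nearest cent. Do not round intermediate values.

€30.06

dehumidifier: 483 W × 1.85 h × 7 d = 6,255 Wh = 6.255 kWh
hair dryer: 956 W × 11 h × 7 d = 73,612 Wh = 73.61 kWh
server rack: 3140 W × 5.56 h × 7 d = 122,209 Wh = 122.2 kWh
television: 255 W × 13.4 h × 7 d = 23,919 Wh = 23.92 kWh
Total energy = 6.255 + 73.61 + 122.2 + 23.92 = 226 kWh
Cost = 226 kWh × €0.133 = €30.06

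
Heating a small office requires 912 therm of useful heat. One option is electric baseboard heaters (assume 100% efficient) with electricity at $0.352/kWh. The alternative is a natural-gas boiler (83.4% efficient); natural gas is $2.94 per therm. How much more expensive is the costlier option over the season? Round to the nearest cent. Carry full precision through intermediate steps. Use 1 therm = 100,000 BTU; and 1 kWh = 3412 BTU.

$6193.71

Heat load = 912 therm × 100,000 = 91,200,000 BTU
Gas: input = 91,200,000 / 0.834 = 109,352,518 BTU = 1,094 therm → 1,094 × $2.94 = $3,214.96
Electric: 91,200,000 BTU / 3412 = 26,730 kWh → × $0.352 = $9,408.68
Difference = |$3,214.96 − $9,408.68| = $6,193.71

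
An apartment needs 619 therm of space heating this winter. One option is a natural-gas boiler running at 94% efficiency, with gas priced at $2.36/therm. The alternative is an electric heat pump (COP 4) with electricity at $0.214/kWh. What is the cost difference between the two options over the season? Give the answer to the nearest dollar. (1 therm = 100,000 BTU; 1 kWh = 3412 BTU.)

Heat load = 619 therm × 100,000 = 61,900,000 BTU
Gas: input = 61,900,000 / 0.94 = 65,851,064 BTU = 658.5 therm → 658.5 × $2.36 = $1,554.09
Heat pump: 61,900,000 BTU / 3412 = 18,140 kWh heat; / 4 = 4,535 kWh in → × $0.214 = $970.59
Difference = |$1,554.09 − $970.59| = $583.50 ≈ $583

$583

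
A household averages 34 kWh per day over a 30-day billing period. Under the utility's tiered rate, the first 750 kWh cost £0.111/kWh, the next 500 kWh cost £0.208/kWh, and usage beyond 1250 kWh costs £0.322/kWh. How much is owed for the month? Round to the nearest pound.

£139

Usage = 34 kWh/day × 30 days = 1020 kWh
First 750 kWh × £0.111 = £83.25
Next 270 kWh × £0.208 = £56.16
Remaining tier: 0 kWh (not reached)
Total = £139.41 ≈ £139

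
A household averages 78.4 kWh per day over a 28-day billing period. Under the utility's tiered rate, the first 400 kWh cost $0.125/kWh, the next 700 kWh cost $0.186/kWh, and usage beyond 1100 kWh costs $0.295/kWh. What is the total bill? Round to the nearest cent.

$503.28

Usage = 78.4 kWh/day × 28 days = 2195.2 kWh
First 400 kWh × $0.125 = $50.00
Next 700 kWh × $0.186 = $130.20
Remaining 1095.2 kWh × $0.295 = $323.08
Total = $503.28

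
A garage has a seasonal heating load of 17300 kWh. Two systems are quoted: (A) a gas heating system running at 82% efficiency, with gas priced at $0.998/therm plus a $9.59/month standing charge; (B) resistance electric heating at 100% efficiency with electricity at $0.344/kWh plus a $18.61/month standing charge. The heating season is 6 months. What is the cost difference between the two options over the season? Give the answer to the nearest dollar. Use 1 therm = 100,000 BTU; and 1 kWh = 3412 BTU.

$5287

Heat load = 17300 kWh × 3412 = 59,027,600 BTU
Gas: input = 59,027,600 / 0.82 = 71,984,878 BTU = 719.8 therm → 719.8 × $0.998 = $718.41; + 6 × $9.59 standing = $775.95
Electric: 59,027,600 BTU / 3412 = 17,300 kWh → × $0.344 = $5,951.20; + 6 × $18.61 standing = $6,062.86
Difference = |$775.95 − $6,062.86| = $5,286.91 ≈ $5287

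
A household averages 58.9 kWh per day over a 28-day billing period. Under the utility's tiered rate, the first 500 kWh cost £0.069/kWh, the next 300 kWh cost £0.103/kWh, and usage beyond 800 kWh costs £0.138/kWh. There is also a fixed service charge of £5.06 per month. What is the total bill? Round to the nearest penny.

£187.65

Usage = 58.9 kWh/day × 28 days = 1649.2 kWh
First 500 kWh × £0.069 = £34.50
Next 300 kWh × £0.103 = £30.90
Remaining 849.2 kWh × £0.138 = £117.19
Energy charge = £182.59; + service £5.06 = £187.65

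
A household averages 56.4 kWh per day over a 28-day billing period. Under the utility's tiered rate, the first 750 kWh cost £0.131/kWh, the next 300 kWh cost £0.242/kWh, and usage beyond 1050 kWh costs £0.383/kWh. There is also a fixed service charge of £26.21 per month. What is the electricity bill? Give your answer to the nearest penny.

£399.74

Usage = 56.4 kWh/day × 28 days = 1579.2 kWh
First 750 kWh × £0.131 = £98.25
Next 300 kWh × £0.242 = £72.60
Remaining 529.2 kWh × £0.383 = £202.68
Energy charge = £373.53; + service £26.21 = £399.74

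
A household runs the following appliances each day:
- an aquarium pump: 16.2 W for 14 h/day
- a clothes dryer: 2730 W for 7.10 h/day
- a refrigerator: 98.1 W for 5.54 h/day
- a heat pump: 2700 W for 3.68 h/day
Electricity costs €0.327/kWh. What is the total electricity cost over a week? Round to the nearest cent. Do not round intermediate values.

€68.87

aquarium pump: 16.2 W × 14 h × 7 d = 1,588 Wh = 1.588 kWh
clothes dryer: 2730 W × 7.10 h × 7 d = 135,681 Wh = 135.7 kWh
refrigerator: 98.1 W × 5.54 h × 7 d = 3,804 Wh = 3.804 kWh
heat pump: 2700 W × 3.68 h × 7 d = 69,552 Wh = 69.55 kWh
Total energy = 1.588 + 135.7 + 3.804 + 69.55 = 210.6 kWh
Cost = 210.6 kWh × €0.327 = €68.87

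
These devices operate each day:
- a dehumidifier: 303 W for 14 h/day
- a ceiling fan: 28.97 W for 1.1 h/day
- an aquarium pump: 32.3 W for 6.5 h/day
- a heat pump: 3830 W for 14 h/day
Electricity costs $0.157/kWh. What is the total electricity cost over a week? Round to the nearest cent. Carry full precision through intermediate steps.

dehumidifier: 303 W × 14 h × 7 d = 29,694 Wh = 29.69 kWh
ceiling fan: 28.97 W × 1.1 h × 7 d = 223 Wh = 0.2231 kWh
aquarium pump: 32.3 W × 6.5 h × 7 d = 1,470 Wh = 1.47 kWh
heat pump: 3830 W × 14 h × 7 d = 375,340 Wh = 375.3 kWh
Total energy = 29.69 + 0.2231 + 1.47 + 375.3 = 406.7 kWh
Cost = 406.7 kWh × $0.157 = $63.86

$63.86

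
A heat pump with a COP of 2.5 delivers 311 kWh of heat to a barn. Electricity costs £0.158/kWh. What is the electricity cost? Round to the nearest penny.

Electrical input = 311 kWh / 2.5 = 124.4 kWh
Cost = 124.4 × £0.158/kWh = £19.66

£19.66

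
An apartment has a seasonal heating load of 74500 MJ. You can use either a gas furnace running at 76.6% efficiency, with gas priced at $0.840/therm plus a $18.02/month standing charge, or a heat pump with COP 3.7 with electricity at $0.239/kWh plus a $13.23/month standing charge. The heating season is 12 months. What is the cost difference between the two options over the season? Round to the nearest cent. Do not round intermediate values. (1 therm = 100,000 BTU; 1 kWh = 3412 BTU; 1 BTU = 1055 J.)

Heat load = 74500 MJ = 74,500,000,000 J / 1055 = 70,616,114 BTU
Gas: input = 70,616,114 / 0.766 = 92,188,138 BTU = 921.9 therm → 921.9 × $0.840 = $774.38; + 12 × $18.02 standing = $990.62
Heat pump: 70,616,114 BTU / 3412 = 20,700 kWh heat; / 3.7 = 5,594 kWh in → × $0.239 = $1,336.88; + 12 × $13.23 standing = $1,495.64
Difference = |$990.62 − $1,495.64| = $505.02

$505.02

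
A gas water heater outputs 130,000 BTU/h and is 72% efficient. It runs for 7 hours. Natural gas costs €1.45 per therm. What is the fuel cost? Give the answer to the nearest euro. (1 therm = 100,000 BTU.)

Heat delivered = 130,000 BTU/h × 7 h = 910,000 BTU
Gas input = 910,000 / 0.72 = 1,263,889 BTU
= 1,263,889 / 100,000 = 12.64 therm
Cost = 12.64 × €1.45/therm = €18.33 ≈ €18

€18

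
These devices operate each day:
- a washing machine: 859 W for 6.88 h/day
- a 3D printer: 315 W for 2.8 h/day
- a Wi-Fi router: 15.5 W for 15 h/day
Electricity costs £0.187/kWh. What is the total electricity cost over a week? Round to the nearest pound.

washing machine: 859 W × 6.88 h × 7 d = 41,369 Wh = 41.37 kWh
3D printer: 315 W × 2.8 h × 7 d = 6,174 Wh = 6.174 kWh
Wi-Fi router: 15.5 W × 15 h × 7 d = 1,628 Wh = 1.627 kWh
Total energy = 41.37 + 6.174 + 1.627 = 49.17 kWh
Cost = 49.17 kWh × £0.187 = £9.19 ≈ £9

£9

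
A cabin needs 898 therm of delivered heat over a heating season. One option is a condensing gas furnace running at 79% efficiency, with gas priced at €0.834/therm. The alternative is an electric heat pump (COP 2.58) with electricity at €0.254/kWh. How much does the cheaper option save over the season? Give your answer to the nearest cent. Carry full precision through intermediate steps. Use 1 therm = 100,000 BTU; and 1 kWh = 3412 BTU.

Heat load = 898 therm × 100,000 = 89,800,000 BTU
Gas: input = 89,800,000 / 0.79 = 113,670,886 BTU = 1,137 therm → 1,137 × €0.834 = €948.02
Heat pump: 89,800,000 BTU / 3412 = 26,320 kWh heat; / 2.58 = 10,200 kWh in → × €0.254 = €2,591.08
Difference = |€948.02 − €2,591.08| = €1,643.07

€1643.07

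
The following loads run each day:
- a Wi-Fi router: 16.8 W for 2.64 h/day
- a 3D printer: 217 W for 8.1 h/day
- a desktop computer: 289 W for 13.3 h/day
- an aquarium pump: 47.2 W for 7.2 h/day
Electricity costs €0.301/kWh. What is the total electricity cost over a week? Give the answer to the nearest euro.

Wi-Fi router: 16.8 W × 2.64 h × 7 d = 310 Wh = 0.3105 kWh
3D printer: 217 W × 8.1 h × 7 d = 12,304 Wh = 12.3 kWh
desktop computer: 289 W × 13.3 h × 7 d = 26,906 Wh = 26.91 kWh
aquarium pump: 47.2 W × 7.2 h × 7 d = 2,379 Wh = 2.379 kWh
Total energy = 0.3105 + 12.3 + 26.91 + 2.379 = 41.9 kWh
Cost = 41.9 kWh × €0.301 = €12.61 ≈ €13

€13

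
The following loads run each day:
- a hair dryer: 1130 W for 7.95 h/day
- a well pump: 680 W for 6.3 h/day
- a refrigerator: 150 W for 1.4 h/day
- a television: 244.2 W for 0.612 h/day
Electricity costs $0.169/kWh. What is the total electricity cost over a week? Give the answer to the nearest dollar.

hair dryer: 1130 W × 7.95 h × 7 d = 62,884 Wh = 62.88 kWh
well pump: 680 W × 6.3 h × 7 d = 29,988 Wh = 29.99 kWh
refrigerator: 150 W × 1.4 h × 7 d = 1,470 Wh = 1.47 kWh
television: 244.2 W × 0.612 h × 7 d = 1,046 Wh = 1.046 kWh
Total energy = 62.88 + 29.99 + 1.47 + 1.046 = 95.39 kWh
Cost = 95.39 kWh × $0.169 = $16.12 ≈ $16

$16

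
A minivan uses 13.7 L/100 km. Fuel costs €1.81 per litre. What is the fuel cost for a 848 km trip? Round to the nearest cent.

Fuel = 13.7 L/100 km × 848 km / 100 = 116.2 L
Cost = 116.2 L × €1.81/L = €210.28

€210.28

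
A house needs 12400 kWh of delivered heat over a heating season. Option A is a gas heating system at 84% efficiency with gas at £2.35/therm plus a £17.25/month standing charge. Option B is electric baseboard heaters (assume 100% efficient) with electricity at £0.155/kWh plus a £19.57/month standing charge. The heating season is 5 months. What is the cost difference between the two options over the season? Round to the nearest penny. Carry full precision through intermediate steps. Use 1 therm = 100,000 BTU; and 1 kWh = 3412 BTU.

Heat load = 12400 kWh × 3412 = 42,308,800 BTU
Gas: input = 42,308,800 / 0.84 = 50,367,619 BTU = 503.7 therm → 503.7 × £2.35 = £1,183.64; + 5 × £17.25 standing = £1,269.89
Electric: 42,308,800 BTU / 3412 = 12,400 kWh → × £0.155 = £1,922.00; + 5 × £19.57 standing = £2,019.85
Difference = |£1,269.89 − £2,019.85| = £749.96

£749.96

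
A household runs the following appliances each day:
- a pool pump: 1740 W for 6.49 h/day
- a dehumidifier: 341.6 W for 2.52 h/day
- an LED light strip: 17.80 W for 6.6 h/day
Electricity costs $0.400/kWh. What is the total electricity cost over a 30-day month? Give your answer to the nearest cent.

pool pump: 1740 W × 6.49 h × 30 d = 338,778 Wh = 338.8 kWh
dehumidifier: 341.6 W × 2.52 h × 30 d = 25,825 Wh = 25.82 kWh
LED light strip: 17.80 W × 6.6 h × 30 d = 3,524 Wh = 3.524 kWh
Total energy = 338.8 + 25.82 + 3.524 = 368.1 kWh
Cost = 368.1 kWh × $0.400 = $147.25

$147.25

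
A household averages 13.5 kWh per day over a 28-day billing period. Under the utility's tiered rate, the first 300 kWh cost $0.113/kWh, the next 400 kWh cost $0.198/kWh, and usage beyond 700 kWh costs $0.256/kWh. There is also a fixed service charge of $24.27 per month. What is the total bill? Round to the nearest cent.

$73.61

Usage = 13.5 kWh/day × 28 days = 378 kWh
First 300 kWh × $0.113 = $33.90
Next 78 kWh × $0.198 = $15.44
Remaining tier: 0 kWh (not reached)
Energy charge = $49.34; + service $24.27 = $73.61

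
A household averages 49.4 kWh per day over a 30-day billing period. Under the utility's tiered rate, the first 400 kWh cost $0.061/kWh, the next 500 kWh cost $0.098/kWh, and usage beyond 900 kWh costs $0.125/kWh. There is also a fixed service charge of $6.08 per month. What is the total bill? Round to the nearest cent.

$152.23

Usage = 49.4 kWh/day × 30 days = 1482 kWh
First 400 kWh × $0.061 = $24.40
Next 500 kWh × $0.098 = $49.00
Remaining 582 kWh × $0.125 = $72.75
Energy charge = $146.15; + service $6.08 = $152.23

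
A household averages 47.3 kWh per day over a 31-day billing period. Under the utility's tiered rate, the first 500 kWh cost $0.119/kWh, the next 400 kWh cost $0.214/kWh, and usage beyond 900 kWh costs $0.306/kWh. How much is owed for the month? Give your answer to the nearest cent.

$318.39

Usage = 47.3 kWh/day × 31 days = 1466.3 kWh
First 500 kWh × $0.119 = $59.50
Next 400 kWh × $0.214 = $85.60
Remaining 566.3 kWh × $0.306 = $173.29
Total = $318.39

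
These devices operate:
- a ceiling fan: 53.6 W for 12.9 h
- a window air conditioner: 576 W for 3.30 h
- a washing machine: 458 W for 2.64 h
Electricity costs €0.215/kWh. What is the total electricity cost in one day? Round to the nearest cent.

€0.82

ceiling fan: 53.6 W × 12.9 h = 691 Wh = 0.6914 kWh
window air conditioner: 576 W × 3.30 h = 1,901 Wh = 1.901 kWh
washing machine: 458 W × 2.64 h = 1,209 Wh = 1.209 kWh
Total energy = 0.6914 + 1.901 + 1.209 = 3.801 kWh
Cost = 3.801 kWh × €0.215 = €0.82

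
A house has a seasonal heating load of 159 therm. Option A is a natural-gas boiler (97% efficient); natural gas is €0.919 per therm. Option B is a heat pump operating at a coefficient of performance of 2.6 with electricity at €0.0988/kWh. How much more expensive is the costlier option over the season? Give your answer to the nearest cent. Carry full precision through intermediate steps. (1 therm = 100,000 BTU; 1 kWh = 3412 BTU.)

Heat load = 159 therm × 100,000 = 15,900,000 BTU
Gas: input = 15,900,000 / 0.97 = 16,391,753 BTU = 163.9 therm → 163.9 × €0.919 = €150.64
Heat pump: 15,900,000 BTU / 3412 = 4,660 kWh heat; / 2.6 = 1,792 kWh in → × €0.0988 = €177.08
Difference = |€150.64 − €177.08| = €26.44

€26.44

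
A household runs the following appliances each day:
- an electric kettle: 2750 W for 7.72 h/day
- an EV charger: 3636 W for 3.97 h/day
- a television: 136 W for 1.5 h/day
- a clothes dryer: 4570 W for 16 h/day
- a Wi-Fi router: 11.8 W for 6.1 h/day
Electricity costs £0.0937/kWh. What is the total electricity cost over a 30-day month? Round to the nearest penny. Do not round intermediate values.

electric kettle: 2750 W × 7.72 h × 30 d = 636,900 Wh = 636.9 kWh
EV charger: 3636 W × 3.97 h × 30 d = 433,048 Wh = 433 kWh
television: 136 W × 1.5 h × 30 d = 6,120 Wh = 6.12 kWh
clothes dryer: 4570 W × 16 h × 30 d = 2,193,600 Wh = 2,194 kWh
Wi-Fi router: 11.8 W × 6.1 h × 30 d = 2,159 Wh = 2.159 kWh
Total energy = 636.9 + 433 + 6.12 + 2,194 + 2.159 = 3,272 kWh
Cost = 3,272 kWh × £0.0937 = £306.57

£306.57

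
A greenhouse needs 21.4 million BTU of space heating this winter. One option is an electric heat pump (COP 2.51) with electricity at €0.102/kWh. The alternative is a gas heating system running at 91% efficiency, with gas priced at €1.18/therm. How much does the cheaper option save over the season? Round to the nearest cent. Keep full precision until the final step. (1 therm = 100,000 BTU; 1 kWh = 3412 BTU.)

Heat load = 21.4 × 10⁶ BTU = 21,400,000 BTU
Gas: input = 21,400,000 / 0.91 = 23,516,484 BTU = 235.2 therm → 235.2 × €1.18 = €277.49
Heat pump: 21,400,000 BTU / 3412 = 6,272 kWh heat; / 2.51 = 2,499 kWh in → × €0.102 = €254.88
Difference = |€277.49 − €254.88| = €22.62

€22.62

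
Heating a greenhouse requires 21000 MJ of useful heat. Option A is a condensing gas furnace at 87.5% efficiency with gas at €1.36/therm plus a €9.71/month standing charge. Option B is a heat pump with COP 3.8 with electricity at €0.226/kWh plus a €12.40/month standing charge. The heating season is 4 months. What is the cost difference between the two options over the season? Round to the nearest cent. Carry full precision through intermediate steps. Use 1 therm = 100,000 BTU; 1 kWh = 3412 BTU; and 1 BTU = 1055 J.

Heat load = 21000 MJ = 21,000,000,000 J / 1055 = 19,905,213 BTU
Gas: input = 19,905,213 / 0.875 = 22,748,815 BTU = 227.5 therm → 227.5 × €1.36 = €309.38; + 4 × €9.71 standing = €348.22
Heat pump: 19,905,213 BTU / 3412 = 5,834 kWh heat; / 3.8 = 1,535 kWh in → × €0.226 = €346.96; + 4 × €12.40 standing = €396.56
Difference = |€348.22 − €396.56| = €48.34

€48.34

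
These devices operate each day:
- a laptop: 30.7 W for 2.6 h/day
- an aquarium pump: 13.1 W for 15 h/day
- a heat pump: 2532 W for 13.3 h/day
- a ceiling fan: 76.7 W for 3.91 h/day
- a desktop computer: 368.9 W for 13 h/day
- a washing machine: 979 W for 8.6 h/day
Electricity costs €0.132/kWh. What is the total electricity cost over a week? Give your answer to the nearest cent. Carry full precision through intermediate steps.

€43.86

laptop: 30.7 W × 2.6 h × 7 d = 559 Wh = 0.5587 kWh
aquarium pump: 13.1 W × 15 h × 7 d = 1,376 Wh = 1.375 kWh
heat pump: 2532 W × 13.3 h × 7 d = 235,729 Wh = 235.7 kWh
ceiling fan: 76.7 W × 3.91 h × 7 d = 2,099 Wh = 2.099 kWh
desktop computer: 368.9 W × 13 h × 7 d = 33,570 Wh = 33.57 kWh
washing machine: 979 W × 8.6 h × 7 d = 58,936 Wh = 58.94 kWh
Total energy = 0.5587 + 1.375 + 235.7 + 2.099 + 33.57 + 58.94 = 332.3 kWh
Cost = 332.3 kWh × €0.132 = €43.86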